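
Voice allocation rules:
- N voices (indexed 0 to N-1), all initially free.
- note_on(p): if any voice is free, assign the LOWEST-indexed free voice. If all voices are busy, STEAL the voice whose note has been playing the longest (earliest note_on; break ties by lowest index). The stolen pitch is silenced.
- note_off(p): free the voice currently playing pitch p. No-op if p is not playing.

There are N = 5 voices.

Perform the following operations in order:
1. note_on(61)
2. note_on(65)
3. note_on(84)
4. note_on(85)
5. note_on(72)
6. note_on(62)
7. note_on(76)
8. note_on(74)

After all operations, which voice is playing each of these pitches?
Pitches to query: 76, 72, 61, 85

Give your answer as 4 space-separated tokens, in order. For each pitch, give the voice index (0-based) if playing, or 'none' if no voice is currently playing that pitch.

Op 1: note_on(61): voice 0 is free -> assigned | voices=[61 - - - -]
Op 2: note_on(65): voice 1 is free -> assigned | voices=[61 65 - - -]
Op 3: note_on(84): voice 2 is free -> assigned | voices=[61 65 84 - -]
Op 4: note_on(85): voice 3 is free -> assigned | voices=[61 65 84 85 -]
Op 5: note_on(72): voice 4 is free -> assigned | voices=[61 65 84 85 72]
Op 6: note_on(62): all voices busy, STEAL voice 0 (pitch 61, oldest) -> assign | voices=[62 65 84 85 72]
Op 7: note_on(76): all voices busy, STEAL voice 1 (pitch 65, oldest) -> assign | voices=[62 76 84 85 72]
Op 8: note_on(74): all voices busy, STEAL voice 2 (pitch 84, oldest) -> assign | voices=[62 76 74 85 72]

Answer: 1 4 none 3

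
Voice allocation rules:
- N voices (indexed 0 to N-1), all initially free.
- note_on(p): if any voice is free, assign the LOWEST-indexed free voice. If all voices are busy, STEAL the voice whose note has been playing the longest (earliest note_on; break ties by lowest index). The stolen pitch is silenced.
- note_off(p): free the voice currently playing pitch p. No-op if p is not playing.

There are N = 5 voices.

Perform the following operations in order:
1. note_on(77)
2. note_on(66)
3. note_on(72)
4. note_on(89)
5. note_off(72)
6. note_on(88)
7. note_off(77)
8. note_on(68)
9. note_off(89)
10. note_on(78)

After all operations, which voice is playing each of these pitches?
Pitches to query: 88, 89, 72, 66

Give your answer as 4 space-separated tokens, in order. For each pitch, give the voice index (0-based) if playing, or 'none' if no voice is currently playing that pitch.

Answer: 2 none none 1

Derivation:
Op 1: note_on(77): voice 0 is free -> assigned | voices=[77 - - - -]
Op 2: note_on(66): voice 1 is free -> assigned | voices=[77 66 - - -]
Op 3: note_on(72): voice 2 is free -> assigned | voices=[77 66 72 - -]
Op 4: note_on(89): voice 3 is free -> assigned | voices=[77 66 72 89 -]
Op 5: note_off(72): free voice 2 | voices=[77 66 - 89 -]
Op 6: note_on(88): voice 2 is free -> assigned | voices=[77 66 88 89 -]
Op 7: note_off(77): free voice 0 | voices=[- 66 88 89 -]
Op 8: note_on(68): voice 0 is free -> assigned | voices=[68 66 88 89 -]
Op 9: note_off(89): free voice 3 | voices=[68 66 88 - -]
Op 10: note_on(78): voice 3 is free -> assigned | voices=[68 66 88 78 -]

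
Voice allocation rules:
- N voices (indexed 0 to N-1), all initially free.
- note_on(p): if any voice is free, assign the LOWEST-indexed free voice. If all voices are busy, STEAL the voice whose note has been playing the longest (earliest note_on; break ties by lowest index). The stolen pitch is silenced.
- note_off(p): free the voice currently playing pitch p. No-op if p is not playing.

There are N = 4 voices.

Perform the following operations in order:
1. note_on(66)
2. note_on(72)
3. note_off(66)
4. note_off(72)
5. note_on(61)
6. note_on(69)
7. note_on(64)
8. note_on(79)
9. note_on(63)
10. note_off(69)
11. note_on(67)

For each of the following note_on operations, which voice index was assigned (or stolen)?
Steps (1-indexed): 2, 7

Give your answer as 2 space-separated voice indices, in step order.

Op 1: note_on(66): voice 0 is free -> assigned | voices=[66 - - -]
Op 2: note_on(72): voice 1 is free -> assigned | voices=[66 72 - -]
Op 3: note_off(66): free voice 0 | voices=[- 72 - -]
Op 4: note_off(72): free voice 1 | voices=[- - - -]
Op 5: note_on(61): voice 0 is free -> assigned | voices=[61 - - -]
Op 6: note_on(69): voice 1 is free -> assigned | voices=[61 69 - -]
Op 7: note_on(64): voice 2 is free -> assigned | voices=[61 69 64 -]
Op 8: note_on(79): voice 3 is free -> assigned | voices=[61 69 64 79]
Op 9: note_on(63): all voices busy, STEAL voice 0 (pitch 61, oldest) -> assign | voices=[63 69 64 79]
Op 10: note_off(69): free voice 1 | voices=[63 - 64 79]
Op 11: note_on(67): voice 1 is free -> assigned | voices=[63 67 64 79]

Answer: 1 2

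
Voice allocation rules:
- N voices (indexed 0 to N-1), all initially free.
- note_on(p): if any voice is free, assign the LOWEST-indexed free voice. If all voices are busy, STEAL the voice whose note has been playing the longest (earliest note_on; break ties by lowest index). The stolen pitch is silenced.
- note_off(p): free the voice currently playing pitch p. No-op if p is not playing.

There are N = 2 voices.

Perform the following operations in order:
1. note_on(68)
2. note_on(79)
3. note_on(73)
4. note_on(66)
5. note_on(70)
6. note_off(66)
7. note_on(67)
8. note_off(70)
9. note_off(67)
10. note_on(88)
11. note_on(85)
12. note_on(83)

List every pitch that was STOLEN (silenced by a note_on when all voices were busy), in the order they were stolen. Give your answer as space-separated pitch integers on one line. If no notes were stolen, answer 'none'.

Answer: 68 79 73 88

Derivation:
Op 1: note_on(68): voice 0 is free -> assigned | voices=[68 -]
Op 2: note_on(79): voice 1 is free -> assigned | voices=[68 79]
Op 3: note_on(73): all voices busy, STEAL voice 0 (pitch 68, oldest) -> assign | voices=[73 79]
Op 4: note_on(66): all voices busy, STEAL voice 1 (pitch 79, oldest) -> assign | voices=[73 66]
Op 5: note_on(70): all voices busy, STEAL voice 0 (pitch 73, oldest) -> assign | voices=[70 66]
Op 6: note_off(66): free voice 1 | voices=[70 -]
Op 7: note_on(67): voice 1 is free -> assigned | voices=[70 67]
Op 8: note_off(70): free voice 0 | voices=[- 67]
Op 9: note_off(67): free voice 1 | voices=[- -]
Op 10: note_on(88): voice 0 is free -> assigned | voices=[88 -]
Op 11: note_on(85): voice 1 is free -> assigned | voices=[88 85]
Op 12: note_on(83): all voices busy, STEAL voice 0 (pitch 88, oldest) -> assign | voices=[83 85]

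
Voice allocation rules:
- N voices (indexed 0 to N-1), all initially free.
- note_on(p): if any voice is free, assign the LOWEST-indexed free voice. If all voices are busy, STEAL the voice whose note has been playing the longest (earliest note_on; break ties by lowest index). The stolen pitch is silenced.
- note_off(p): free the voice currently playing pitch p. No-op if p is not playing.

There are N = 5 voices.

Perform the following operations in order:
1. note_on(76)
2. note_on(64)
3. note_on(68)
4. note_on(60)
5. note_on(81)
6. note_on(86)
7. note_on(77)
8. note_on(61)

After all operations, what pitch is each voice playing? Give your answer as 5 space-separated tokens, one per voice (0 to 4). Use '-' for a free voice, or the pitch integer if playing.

Answer: 86 77 61 60 81

Derivation:
Op 1: note_on(76): voice 0 is free -> assigned | voices=[76 - - - -]
Op 2: note_on(64): voice 1 is free -> assigned | voices=[76 64 - - -]
Op 3: note_on(68): voice 2 is free -> assigned | voices=[76 64 68 - -]
Op 4: note_on(60): voice 3 is free -> assigned | voices=[76 64 68 60 -]
Op 5: note_on(81): voice 4 is free -> assigned | voices=[76 64 68 60 81]
Op 6: note_on(86): all voices busy, STEAL voice 0 (pitch 76, oldest) -> assign | voices=[86 64 68 60 81]
Op 7: note_on(77): all voices busy, STEAL voice 1 (pitch 64, oldest) -> assign | voices=[86 77 68 60 81]
Op 8: note_on(61): all voices busy, STEAL voice 2 (pitch 68, oldest) -> assign | voices=[86 77 61 60 81]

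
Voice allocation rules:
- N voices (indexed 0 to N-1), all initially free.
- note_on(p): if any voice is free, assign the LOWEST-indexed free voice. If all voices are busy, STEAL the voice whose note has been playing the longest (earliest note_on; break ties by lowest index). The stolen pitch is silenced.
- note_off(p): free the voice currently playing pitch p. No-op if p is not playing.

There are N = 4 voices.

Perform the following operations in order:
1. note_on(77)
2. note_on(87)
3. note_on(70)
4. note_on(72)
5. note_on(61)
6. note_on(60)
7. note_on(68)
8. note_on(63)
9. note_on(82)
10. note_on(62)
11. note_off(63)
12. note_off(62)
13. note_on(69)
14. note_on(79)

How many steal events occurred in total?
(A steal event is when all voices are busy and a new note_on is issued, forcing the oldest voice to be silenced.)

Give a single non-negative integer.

Answer: 6

Derivation:
Op 1: note_on(77): voice 0 is free -> assigned | voices=[77 - - -]
Op 2: note_on(87): voice 1 is free -> assigned | voices=[77 87 - -]
Op 3: note_on(70): voice 2 is free -> assigned | voices=[77 87 70 -]
Op 4: note_on(72): voice 3 is free -> assigned | voices=[77 87 70 72]
Op 5: note_on(61): all voices busy, STEAL voice 0 (pitch 77, oldest) -> assign | voices=[61 87 70 72]
Op 6: note_on(60): all voices busy, STEAL voice 1 (pitch 87, oldest) -> assign | voices=[61 60 70 72]
Op 7: note_on(68): all voices busy, STEAL voice 2 (pitch 70, oldest) -> assign | voices=[61 60 68 72]
Op 8: note_on(63): all voices busy, STEAL voice 3 (pitch 72, oldest) -> assign | voices=[61 60 68 63]
Op 9: note_on(82): all voices busy, STEAL voice 0 (pitch 61, oldest) -> assign | voices=[82 60 68 63]
Op 10: note_on(62): all voices busy, STEAL voice 1 (pitch 60, oldest) -> assign | voices=[82 62 68 63]
Op 11: note_off(63): free voice 3 | voices=[82 62 68 -]
Op 12: note_off(62): free voice 1 | voices=[82 - 68 -]
Op 13: note_on(69): voice 1 is free -> assigned | voices=[82 69 68 -]
Op 14: note_on(79): voice 3 is free -> assigned | voices=[82 69 68 79]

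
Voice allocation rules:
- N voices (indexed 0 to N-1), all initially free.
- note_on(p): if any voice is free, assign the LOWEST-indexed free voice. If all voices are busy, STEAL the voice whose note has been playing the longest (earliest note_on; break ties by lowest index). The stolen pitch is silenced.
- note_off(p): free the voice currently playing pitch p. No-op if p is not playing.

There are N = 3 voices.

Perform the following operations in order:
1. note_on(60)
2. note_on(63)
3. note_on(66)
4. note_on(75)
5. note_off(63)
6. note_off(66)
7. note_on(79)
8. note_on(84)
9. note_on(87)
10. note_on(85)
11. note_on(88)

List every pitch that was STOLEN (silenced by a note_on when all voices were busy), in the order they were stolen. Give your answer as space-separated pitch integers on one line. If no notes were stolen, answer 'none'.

Answer: 60 75 79 84

Derivation:
Op 1: note_on(60): voice 0 is free -> assigned | voices=[60 - -]
Op 2: note_on(63): voice 1 is free -> assigned | voices=[60 63 -]
Op 3: note_on(66): voice 2 is free -> assigned | voices=[60 63 66]
Op 4: note_on(75): all voices busy, STEAL voice 0 (pitch 60, oldest) -> assign | voices=[75 63 66]
Op 5: note_off(63): free voice 1 | voices=[75 - 66]
Op 6: note_off(66): free voice 2 | voices=[75 - -]
Op 7: note_on(79): voice 1 is free -> assigned | voices=[75 79 -]
Op 8: note_on(84): voice 2 is free -> assigned | voices=[75 79 84]
Op 9: note_on(87): all voices busy, STEAL voice 0 (pitch 75, oldest) -> assign | voices=[87 79 84]
Op 10: note_on(85): all voices busy, STEAL voice 1 (pitch 79, oldest) -> assign | voices=[87 85 84]
Op 11: note_on(88): all voices busy, STEAL voice 2 (pitch 84, oldest) -> assign | voices=[87 85 88]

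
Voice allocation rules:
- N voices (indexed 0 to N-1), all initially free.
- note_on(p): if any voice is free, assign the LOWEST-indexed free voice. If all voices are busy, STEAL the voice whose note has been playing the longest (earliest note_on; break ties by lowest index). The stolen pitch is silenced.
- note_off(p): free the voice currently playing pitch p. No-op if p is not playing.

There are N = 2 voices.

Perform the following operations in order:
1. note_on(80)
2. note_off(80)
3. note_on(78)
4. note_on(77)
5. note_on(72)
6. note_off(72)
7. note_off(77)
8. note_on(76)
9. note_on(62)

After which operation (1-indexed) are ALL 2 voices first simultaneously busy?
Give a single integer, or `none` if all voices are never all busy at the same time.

Op 1: note_on(80): voice 0 is free -> assigned | voices=[80 -]
Op 2: note_off(80): free voice 0 | voices=[- -]
Op 3: note_on(78): voice 0 is free -> assigned | voices=[78 -]
Op 4: note_on(77): voice 1 is free -> assigned | voices=[78 77]
Op 5: note_on(72): all voices busy, STEAL voice 0 (pitch 78, oldest) -> assign | voices=[72 77]
Op 6: note_off(72): free voice 0 | voices=[- 77]
Op 7: note_off(77): free voice 1 | voices=[- -]
Op 8: note_on(76): voice 0 is free -> assigned | voices=[76 -]
Op 9: note_on(62): voice 1 is free -> assigned | voices=[76 62]

Answer: 4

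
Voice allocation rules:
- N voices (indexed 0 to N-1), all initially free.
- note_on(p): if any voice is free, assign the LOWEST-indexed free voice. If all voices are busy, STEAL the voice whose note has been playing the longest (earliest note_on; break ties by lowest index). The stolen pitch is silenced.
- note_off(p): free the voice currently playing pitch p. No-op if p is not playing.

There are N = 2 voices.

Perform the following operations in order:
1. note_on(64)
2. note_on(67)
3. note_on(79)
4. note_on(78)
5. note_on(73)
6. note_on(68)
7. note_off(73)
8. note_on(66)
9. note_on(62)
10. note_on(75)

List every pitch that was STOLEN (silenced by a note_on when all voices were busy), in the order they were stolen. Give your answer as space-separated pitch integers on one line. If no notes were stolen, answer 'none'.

Op 1: note_on(64): voice 0 is free -> assigned | voices=[64 -]
Op 2: note_on(67): voice 1 is free -> assigned | voices=[64 67]
Op 3: note_on(79): all voices busy, STEAL voice 0 (pitch 64, oldest) -> assign | voices=[79 67]
Op 4: note_on(78): all voices busy, STEAL voice 1 (pitch 67, oldest) -> assign | voices=[79 78]
Op 5: note_on(73): all voices busy, STEAL voice 0 (pitch 79, oldest) -> assign | voices=[73 78]
Op 6: note_on(68): all voices busy, STEAL voice 1 (pitch 78, oldest) -> assign | voices=[73 68]
Op 7: note_off(73): free voice 0 | voices=[- 68]
Op 8: note_on(66): voice 0 is free -> assigned | voices=[66 68]
Op 9: note_on(62): all voices busy, STEAL voice 1 (pitch 68, oldest) -> assign | voices=[66 62]
Op 10: note_on(75): all voices busy, STEAL voice 0 (pitch 66, oldest) -> assign | voices=[75 62]

Answer: 64 67 79 78 68 66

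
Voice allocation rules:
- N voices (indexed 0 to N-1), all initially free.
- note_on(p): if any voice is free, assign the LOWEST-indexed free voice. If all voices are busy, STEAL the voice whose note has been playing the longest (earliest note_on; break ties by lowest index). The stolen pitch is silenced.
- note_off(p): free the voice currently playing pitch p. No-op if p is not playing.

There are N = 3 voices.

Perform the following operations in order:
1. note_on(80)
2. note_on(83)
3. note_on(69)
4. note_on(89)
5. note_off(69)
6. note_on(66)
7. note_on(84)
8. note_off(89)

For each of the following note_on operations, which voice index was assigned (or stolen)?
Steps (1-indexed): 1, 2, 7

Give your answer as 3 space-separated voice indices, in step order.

Op 1: note_on(80): voice 0 is free -> assigned | voices=[80 - -]
Op 2: note_on(83): voice 1 is free -> assigned | voices=[80 83 -]
Op 3: note_on(69): voice 2 is free -> assigned | voices=[80 83 69]
Op 4: note_on(89): all voices busy, STEAL voice 0 (pitch 80, oldest) -> assign | voices=[89 83 69]
Op 5: note_off(69): free voice 2 | voices=[89 83 -]
Op 6: note_on(66): voice 2 is free -> assigned | voices=[89 83 66]
Op 7: note_on(84): all voices busy, STEAL voice 1 (pitch 83, oldest) -> assign | voices=[89 84 66]
Op 8: note_off(89): free voice 0 | voices=[- 84 66]

Answer: 0 1 1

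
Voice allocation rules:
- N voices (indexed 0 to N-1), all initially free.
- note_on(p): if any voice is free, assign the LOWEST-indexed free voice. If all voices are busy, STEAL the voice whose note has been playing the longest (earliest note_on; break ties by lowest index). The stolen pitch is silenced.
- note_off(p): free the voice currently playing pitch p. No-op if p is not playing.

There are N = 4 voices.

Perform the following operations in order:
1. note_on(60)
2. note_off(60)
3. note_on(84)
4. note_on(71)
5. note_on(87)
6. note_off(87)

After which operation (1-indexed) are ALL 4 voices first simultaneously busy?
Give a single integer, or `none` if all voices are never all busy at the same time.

Op 1: note_on(60): voice 0 is free -> assigned | voices=[60 - - -]
Op 2: note_off(60): free voice 0 | voices=[- - - -]
Op 3: note_on(84): voice 0 is free -> assigned | voices=[84 - - -]
Op 4: note_on(71): voice 1 is free -> assigned | voices=[84 71 - -]
Op 5: note_on(87): voice 2 is free -> assigned | voices=[84 71 87 -]
Op 6: note_off(87): free voice 2 | voices=[84 71 - -]

Answer: none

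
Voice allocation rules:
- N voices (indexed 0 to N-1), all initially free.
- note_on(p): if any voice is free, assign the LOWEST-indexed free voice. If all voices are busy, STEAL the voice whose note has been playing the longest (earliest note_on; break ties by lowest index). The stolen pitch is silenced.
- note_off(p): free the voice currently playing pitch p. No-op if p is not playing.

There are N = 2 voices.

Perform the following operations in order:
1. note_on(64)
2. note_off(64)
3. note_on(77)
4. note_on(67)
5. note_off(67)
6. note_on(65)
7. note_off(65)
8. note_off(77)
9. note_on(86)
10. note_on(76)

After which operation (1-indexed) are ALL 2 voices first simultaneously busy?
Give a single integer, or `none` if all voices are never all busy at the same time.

Answer: 4

Derivation:
Op 1: note_on(64): voice 0 is free -> assigned | voices=[64 -]
Op 2: note_off(64): free voice 0 | voices=[- -]
Op 3: note_on(77): voice 0 is free -> assigned | voices=[77 -]
Op 4: note_on(67): voice 1 is free -> assigned | voices=[77 67]
Op 5: note_off(67): free voice 1 | voices=[77 -]
Op 6: note_on(65): voice 1 is free -> assigned | voices=[77 65]
Op 7: note_off(65): free voice 1 | voices=[77 -]
Op 8: note_off(77): free voice 0 | voices=[- -]
Op 9: note_on(86): voice 0 is free -> assigned | voices=[86 -]
Op 10: note_on(76): voice 1 is free -> assigned | voices=[86 76]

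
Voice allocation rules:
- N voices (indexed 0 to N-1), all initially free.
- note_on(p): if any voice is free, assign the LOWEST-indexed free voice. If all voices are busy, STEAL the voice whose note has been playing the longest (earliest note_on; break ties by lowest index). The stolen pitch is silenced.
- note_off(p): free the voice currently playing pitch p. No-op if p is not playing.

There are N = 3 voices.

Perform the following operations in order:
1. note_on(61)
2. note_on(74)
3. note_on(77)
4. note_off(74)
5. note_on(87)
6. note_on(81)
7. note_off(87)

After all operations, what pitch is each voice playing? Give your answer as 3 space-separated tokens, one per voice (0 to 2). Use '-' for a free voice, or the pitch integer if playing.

Answer: 81 - 77

Derivation:
Op 1: note_on(61): voice 0 is free -> assigned | voices=[61 - -]
Op 2: note_on(74): voice 1 is free -> assigned | voices=[61 74 -]
Op 3: note_on(77): voice 2 is free -> assigned | voices=[61 74 77]
Op 4: note_off(74): free voice 1 | voices=[61 - 77]
Op 5: note_on(87): voice 1 is free -> assigned | voices=[61 87 77]
Op 6: note_on(81): all voices busy, STEAL voice 0 (pitch 61, oldest) -> assign | voices=[81 87 77]
Op 7: note_off(87): free voice 1 | voices=[81 - 77]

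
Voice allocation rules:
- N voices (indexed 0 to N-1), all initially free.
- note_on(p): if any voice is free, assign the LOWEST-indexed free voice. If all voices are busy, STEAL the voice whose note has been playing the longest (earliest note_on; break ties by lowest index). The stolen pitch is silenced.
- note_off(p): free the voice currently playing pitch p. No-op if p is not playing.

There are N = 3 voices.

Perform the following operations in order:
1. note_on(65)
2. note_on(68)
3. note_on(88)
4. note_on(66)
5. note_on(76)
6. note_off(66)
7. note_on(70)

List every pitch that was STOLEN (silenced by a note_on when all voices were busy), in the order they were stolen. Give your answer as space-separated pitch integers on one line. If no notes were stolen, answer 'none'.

Answer: 65 68

Derivation:
Op 1: note_on(65): voice 0 is free -> assigned | voices=[65 - -]
Op 2: note_on(68): voice 1 is free -> assigned | voices=[65 68 -]
Op 3: note_on(88): voice 2 is free -> assigned | voices=[65 68 88]
Op 4: note_on(66): all voices busy, STEAL voice 0 (pitch 65, oldest) -> assign | voices=[66 68 88]
Op 5: note_on(76): all voices busy, STEAL voice 1 (pitch 68, oldest) -> assign | voices=[66 76 88]
Op 6: note_off(66): free voice 0 | voices=[- 76 88]
Op 7: note_on(70): voice 0 is free -> assigned | voices=[70 76 88]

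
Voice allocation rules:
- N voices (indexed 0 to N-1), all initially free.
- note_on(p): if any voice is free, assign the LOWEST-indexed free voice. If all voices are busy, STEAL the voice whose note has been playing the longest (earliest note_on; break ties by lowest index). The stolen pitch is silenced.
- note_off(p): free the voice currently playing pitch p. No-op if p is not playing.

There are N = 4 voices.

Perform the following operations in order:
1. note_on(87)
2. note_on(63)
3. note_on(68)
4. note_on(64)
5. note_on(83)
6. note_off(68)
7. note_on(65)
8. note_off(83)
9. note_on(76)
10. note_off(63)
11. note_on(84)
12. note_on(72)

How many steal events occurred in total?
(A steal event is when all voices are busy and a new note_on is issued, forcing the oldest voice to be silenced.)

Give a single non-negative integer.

Answer: 2

Derivation:
Op 1: note_on(87): voice 0 is free -> assigned | voices=[87 - - -]
Op 2: note_on(63): voice 1 is free -> assigned | voices=[87 63 - -]
Op 3: note_on(68): voice 2 is free -> assigned | voices=[87 63 68 -]
Op 4: note_on(64): voice 3 is free -> assigned | voices=[87 63 68 64]
Op 5: note_on(83): all voices busy, STEAL voice 0 (pitch 87, oldest) -> assign | voices=[83 63 68 64]
Op 6: note_off(68): free voice 2 | voices=[83 63 - 64]
Op 7: note_on(65): voice 2 is free -> assigned | voices=[83 63 65 64]
Op 8: note_off(83): free voice 0 | voices=[- 63 65 64]
Op 9: note_on(76): voice 0 is free -> assigned | voices=[76 63 65 64]
Op 10: note_off(63): free voice 1 | voices=[76 - 65 64]
Op 11: note_on(84): voice 1 is free -> assigned | voices=[76 84 65 64]
Op 12: note_on(72): all voices busy, STEAL voice 3 (pitch 64, oldest) -> assign | voices=[76 84 65 72]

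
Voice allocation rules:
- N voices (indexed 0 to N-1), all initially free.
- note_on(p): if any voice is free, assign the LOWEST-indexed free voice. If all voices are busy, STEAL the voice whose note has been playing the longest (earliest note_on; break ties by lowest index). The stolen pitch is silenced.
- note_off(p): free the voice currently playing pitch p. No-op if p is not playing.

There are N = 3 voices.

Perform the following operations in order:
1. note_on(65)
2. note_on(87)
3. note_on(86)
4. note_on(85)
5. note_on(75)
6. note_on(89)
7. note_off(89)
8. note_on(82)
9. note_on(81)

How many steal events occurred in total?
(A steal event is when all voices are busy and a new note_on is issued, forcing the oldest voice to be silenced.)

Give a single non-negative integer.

Answer: 4

Derivation:
Op 1: note_on(65): voice 0 is free -> assigned | voices=[65 - -]
Op 2: note_on(87): voice 1 is free -> assigned | voices=[65 87 -]
Op 3: note_on(86): voice 2 is free -> assigned | voices=[65 87 86]
Op 4: note_on(85): all voices busy, STEAL voice 0 (pitch 65, oldest) -> assign | voices=[85 87 86]
Op 5: note_on(75): all voices busy, STEAL voice 1 (pitch 87, oldest) -> assign | voices=[85 75 86]
Op 6: note_on(89): all voices busy, STEAL voice 2 (pitch 86, oldest) -> assign | voices=[85 75 89]
Op 7: note_off(89): free voice 2 | voices=[85 75 -]
Op 8: note_on(82): voice 2 is free -> assigned | voices=[85 75 82]
Op 9: note_on(81): all voices busy, STEAL voice 0 (pitch 85, oldest) -> assign | voices=[81 75 82]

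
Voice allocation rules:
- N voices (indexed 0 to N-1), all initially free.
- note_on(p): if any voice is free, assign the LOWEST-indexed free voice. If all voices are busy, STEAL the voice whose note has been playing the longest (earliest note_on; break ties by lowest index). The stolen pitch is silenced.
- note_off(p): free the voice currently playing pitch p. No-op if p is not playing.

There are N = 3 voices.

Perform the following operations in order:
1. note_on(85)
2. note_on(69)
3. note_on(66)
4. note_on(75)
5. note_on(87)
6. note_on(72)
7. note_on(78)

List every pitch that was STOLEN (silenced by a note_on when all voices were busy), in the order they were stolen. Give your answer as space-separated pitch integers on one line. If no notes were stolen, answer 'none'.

Op 1: note_on(85): voice 0 is free -> assigned | voices=[85 - -]
Op 2: note_on(69): voice 1 is free -> assigned | voices=[85 69 -]
Op 3: note_on(66): voice 2 is free -> assigned | voices=[85 69 66]
Op 4: note_on(75): all voices busy, STEAL voice 0 (pitch 85, oldest) -> assign | voices=[75 69 66]
Op 5: note_on(87): all voices busy, STEAL voice 1 (pitch 69, oldest) -> assign | voices=[75 87 66]
Op 6: note_on(72): all voices busy, STEAL voice 2 (pitch 66, oldest) -> assign | voices=[75 87 72]
Op 7: note_on(78): all voices busy, STEAL voice 0 (pitch 75, oldest) -> assign | voices=[78 87 72]

Answer: 85 69 66 75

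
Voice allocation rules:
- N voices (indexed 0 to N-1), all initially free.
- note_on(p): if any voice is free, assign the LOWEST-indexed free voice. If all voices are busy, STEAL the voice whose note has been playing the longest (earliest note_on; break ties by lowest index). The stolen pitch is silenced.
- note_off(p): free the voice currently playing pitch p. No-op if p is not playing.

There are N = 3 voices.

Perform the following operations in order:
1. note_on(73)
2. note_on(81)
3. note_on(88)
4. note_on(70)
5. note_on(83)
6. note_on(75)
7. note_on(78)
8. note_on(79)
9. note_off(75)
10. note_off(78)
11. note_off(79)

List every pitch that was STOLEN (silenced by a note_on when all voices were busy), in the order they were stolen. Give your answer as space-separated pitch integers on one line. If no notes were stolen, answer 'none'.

Op 1: note_on(73): voice 0 is free -> assigned | voices=[73 - -]
Op 2: note_on(81): voice 1 is free -> assigned | voices=[73 81 -]
Op 3: note_on(88): voice 2 is free -> assigned | voices=[73 81 88]
Op 4: note_on(70): all voices busy, STEAL voice 0 (pitch 73, oldest) -> assign | voices=[70 81 88]
Op 5: note_on(83): all voices busy, STEAL voice 1 (pitch 81, oldest) -> assign | voices=[70 83 88]
Op 6: note_on(75): all voices busy, STEAL voice 2 (pitch 88, oldest) -> assign | voices=[70 83 75]
Op 7: note_on(78): all voices busy, STEAL voice 0 (pitch 70, oldest) -> assign | voices=[78 83 75]
Op 8: note_on(79): all voices busy, STEAL voice 1 (pitch 83, oldest) -> assign | voices=[78 79 75]
Op 9: note_off(75): free voice 2 | voices=[78 79 -]
Op 10: note_off(78): free voice 0 | voices=[- 79 -]
Op 11: note_off(79): free voice 1 | voices=[- - -]

Answer: 73 81 88 70 83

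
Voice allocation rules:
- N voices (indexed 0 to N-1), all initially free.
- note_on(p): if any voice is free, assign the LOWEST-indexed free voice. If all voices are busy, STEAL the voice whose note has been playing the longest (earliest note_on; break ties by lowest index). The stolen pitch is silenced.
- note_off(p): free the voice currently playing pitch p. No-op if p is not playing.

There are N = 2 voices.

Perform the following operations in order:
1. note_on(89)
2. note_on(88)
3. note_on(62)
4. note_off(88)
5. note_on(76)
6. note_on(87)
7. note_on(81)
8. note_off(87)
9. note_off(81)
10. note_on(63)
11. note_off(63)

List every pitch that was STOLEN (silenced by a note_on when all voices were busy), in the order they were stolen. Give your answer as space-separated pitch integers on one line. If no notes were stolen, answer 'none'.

Op 1: note_on(89): voice 0 is free -> assigned | voices=[89 -]
Op 2: note_on(88): voice 1 is free -> assigned | voices=[89 88]
Op 3: note_on(62): all voices busy, STEAL voice 0 (pitch 89, oldest) -> assign | voices=[62 88]
Op 4: note_off(88): free voice 1 | voices=[62 -]
Op 5: note_on(76): voice 1 is free -> assigned | voices=[62 76]
Op 6: note_on(87): all voices busy, STEAL voice 0 (pitch 62, oldest) -> assign | voices=[87 76]
Op 7: note_on(81): all voices busy, STEAL voice 1 (pitch 76, oldest) -> assign | voices=[87 81]
Op 8: note_off(87): free voice 0 | voices=[- 81]
Op 9: note_off(81): free voice 1 | voices=[- -]
Op 10: note_on(63): voice 0 is free -> assigned | voices=[63 -]
Op 11: note_off(63): free voice 0 | voices=[- -]

Answer: 89 62 76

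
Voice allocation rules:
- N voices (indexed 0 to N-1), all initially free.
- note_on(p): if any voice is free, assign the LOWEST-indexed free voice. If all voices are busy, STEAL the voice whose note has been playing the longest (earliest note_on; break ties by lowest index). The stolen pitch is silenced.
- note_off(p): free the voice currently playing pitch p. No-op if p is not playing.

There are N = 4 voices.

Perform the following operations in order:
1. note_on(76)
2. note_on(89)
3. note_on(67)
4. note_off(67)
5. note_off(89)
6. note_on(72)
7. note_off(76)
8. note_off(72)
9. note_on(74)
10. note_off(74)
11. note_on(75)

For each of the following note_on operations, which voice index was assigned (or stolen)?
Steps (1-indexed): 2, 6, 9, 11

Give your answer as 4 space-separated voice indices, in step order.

Op 1: note_on(76): voice 0 is free -> assigned | voices=[76 - - -]
Op 2: note_on(89): voice 1 is free -> assigned | voices=[76 89 - -]
Op 3: note_on(67): voice 2 is free -> assigned | voices=[76 89 67 -]
Op 4: note_off(67): free voice 2 | voices=[76 89 - -]
Op 5: note_off(89): free voice 1 | voices=[76 - - -]
Op 6: note_on(72): voice 1 is free -> assigned | voices=[76 72 - -]
Op 7: note_off(76): free voice 0 | voices=[- 72 - -]
Op 8: note_off(72): free voice 1 | voices=[- - - -]
Op 9: note_on(74): voice 0 is free -> assigned | voices=[74 - - -]
Op 10: note_off(74): free voice 0 | voices=[- - - -]
Op 11: note_on(75): voice 0 is free -> assigned | voices=[75 - - -]

Answer: 1 1 0 0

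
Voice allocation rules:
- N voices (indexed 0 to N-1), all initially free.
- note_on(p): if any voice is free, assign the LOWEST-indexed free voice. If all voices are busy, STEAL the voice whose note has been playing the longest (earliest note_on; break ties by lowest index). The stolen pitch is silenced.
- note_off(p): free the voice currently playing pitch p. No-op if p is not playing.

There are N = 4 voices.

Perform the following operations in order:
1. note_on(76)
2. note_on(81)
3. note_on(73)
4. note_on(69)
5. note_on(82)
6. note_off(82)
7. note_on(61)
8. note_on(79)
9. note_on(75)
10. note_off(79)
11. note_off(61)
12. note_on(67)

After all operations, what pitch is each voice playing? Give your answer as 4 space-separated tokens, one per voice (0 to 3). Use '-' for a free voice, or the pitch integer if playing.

Answer: 67 - 75 69

Derivation:
Op 1: note_on(76): voice 0 is free -> assigned | voices=[76 - - -]
Op 2: note_on(81): voice 1 is free -> assigned | voices=[76 81 - -]
Op 3: note_on(73): voice 2 is free -> assigned | voices=[76 81 73 -]
Op 4: note_on(69): voice 3 is free -> assigned | voices=[76 81 73 69]
Op 5: note_on(82): all voices busy, STEAL voice 0 (pitch 76, oldest) -> assign | voices=[82 81 73 69]
Op 6: note_off(82): free voice 0 | voices=[- 81 73 69]
Op 7: note_on(61): voice 0 is free -> assigned | voices=[61 81 73 69]
Op 8: note_on(79): all voices busy, STEAL voice 1 (pitch 81, oldest) -> assign | voices=[61 79 73 69]
Op 9: note_on(75): all voices busy, STEAL voice 2 (pitch 73, oldest) -> assign | voices=[61 79 75 69]
Op 10: note_off(79): free voice 1 | voices=[61 - 75 69]
Op 11: note_off(61): free voice 0 | voices=[- - 75 69]
Op 12: note_on(67): voice 0 is free -> assigned | voices=[67 - 75 69]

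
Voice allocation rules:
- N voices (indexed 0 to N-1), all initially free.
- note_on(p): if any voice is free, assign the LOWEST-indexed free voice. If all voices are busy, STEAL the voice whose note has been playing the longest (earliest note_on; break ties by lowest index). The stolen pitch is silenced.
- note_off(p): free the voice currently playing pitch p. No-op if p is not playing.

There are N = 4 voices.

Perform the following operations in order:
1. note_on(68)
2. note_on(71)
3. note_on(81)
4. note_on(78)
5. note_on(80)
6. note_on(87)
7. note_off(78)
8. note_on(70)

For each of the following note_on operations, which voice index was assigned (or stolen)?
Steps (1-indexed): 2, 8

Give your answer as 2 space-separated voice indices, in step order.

Op 1: note_on(68): voice 0 is free -> assigned | voices=[68 - - -]
Op 2: note_on(71): voice 1 is free -> assigned | voices=[68 71 - -]
Op 3: note_on(81): voice 2 is free -> assigned | voices=[68 71 81 -]
Op 4: note_on(78): voice 3 is free -> assigned | voices=[68 71 81 78]
Op 5: note_on(80): all voices busy, STEAL voice 0 (pitch 68, oldest) -> assign | voices=[80 71 81 78]
Op 6: note_on(87): all voices busy, STEAL voice 1 (pitch 71, oldest) -> assign | voices=[80 87 81 78]
Op 7: note_off(78): free voice 3 | voices=[80 87 81 -]
Op 8: note_on(70): voice 3 is free -> assigned | voices=[80 87 81 70]

Answer: 1 3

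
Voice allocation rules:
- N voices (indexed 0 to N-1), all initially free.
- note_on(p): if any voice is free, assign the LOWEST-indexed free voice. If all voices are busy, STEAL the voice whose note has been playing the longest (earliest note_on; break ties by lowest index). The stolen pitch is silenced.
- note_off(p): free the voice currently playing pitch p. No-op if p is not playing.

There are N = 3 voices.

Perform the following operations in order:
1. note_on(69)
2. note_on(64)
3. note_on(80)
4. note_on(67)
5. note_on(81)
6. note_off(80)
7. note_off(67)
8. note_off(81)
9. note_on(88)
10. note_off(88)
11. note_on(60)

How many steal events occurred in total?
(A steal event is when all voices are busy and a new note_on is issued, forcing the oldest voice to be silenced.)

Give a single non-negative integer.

Op 1: note_on(69): voice 0 is free -> assigned | voices=[69 - -]
Op 2: note_on(64): voice 1 is free -> assigned | voices=[69 64 -]
Op 3: note_on(80): voice 2 is free -> assigned | voices=[69 64 80]
Op 4: note_on(67): all voices busy, STEAL voice 0 (pitch 69, oldest) -> assign | voices=[67 64 80]
Op 5: note_on(81): all voices busy, STEAL voice 1 (pitch 64, oldest) -> assign | voices=[67 81 80]
Op 6: note_off(80): free voice 2 | voices=[67 81 -]
Op 7: note_off(67): free voice 0 | voices=[- 81 -]
Op 8: note_off(81): free voice 1 | voices=[- - -]
Op 9: note_on(88): voice 0 is free -> assigned | voices=[88 - -]
Op 10: note_off(88): free voice 0 | voices=[- - -]
Op 11: note_on(60): voice 0 is free -> assigned | voices=[60 - -]

Answer: 2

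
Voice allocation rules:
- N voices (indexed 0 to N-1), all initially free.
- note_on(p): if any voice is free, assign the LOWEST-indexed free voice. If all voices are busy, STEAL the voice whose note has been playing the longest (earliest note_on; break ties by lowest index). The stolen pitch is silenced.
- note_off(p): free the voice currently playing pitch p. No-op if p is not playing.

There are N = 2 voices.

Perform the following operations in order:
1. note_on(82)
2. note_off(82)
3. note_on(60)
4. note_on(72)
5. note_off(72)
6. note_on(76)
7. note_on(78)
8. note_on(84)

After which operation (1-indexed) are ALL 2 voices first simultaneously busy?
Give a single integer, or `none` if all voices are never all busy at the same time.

Op 1: note_on(82): voice 0 is free -> assigned | voices=[82 -]
Op 2: note_off(82): free voice 0 | voices=[- -]
Op 3: note_on(60): voice 0 is free -> assigned | voices=[60 -]
Op 4: note_on(72): voice 1 is free -> assigned | voices=[60 72]
Op 5: note_off(72): free voice 1 | voices=[60 -]
Op 6: note_on(76): voice 1 is free -> assigned | voices=[60 76]
Op 7: note_on(78): all voices busy, STEAL voice 0 (pitch 60, oldest) -> assign | voices=[78 76]
Op 8: note_on(84): all voices busy, STEAL voice 1 (pitch 76, oldest) -> assign | voices=[78 84]

Answer: 4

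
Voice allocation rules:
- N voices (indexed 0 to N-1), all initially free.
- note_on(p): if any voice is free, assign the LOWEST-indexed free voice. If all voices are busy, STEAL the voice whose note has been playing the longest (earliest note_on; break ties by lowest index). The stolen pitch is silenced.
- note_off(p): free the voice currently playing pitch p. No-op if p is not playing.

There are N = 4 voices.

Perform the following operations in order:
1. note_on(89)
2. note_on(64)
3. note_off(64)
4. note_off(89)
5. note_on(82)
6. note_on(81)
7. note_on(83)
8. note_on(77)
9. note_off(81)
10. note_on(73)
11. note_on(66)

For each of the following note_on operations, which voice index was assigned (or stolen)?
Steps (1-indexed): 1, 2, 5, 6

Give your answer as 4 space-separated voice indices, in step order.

Answer: 0 1 0 1

Derivation:
Op 1: note_on(89): voice 0 is free -> assigned | voices=[89 - - -]
Op 2: note_on(64): voice 1 is free -> assigned | voices=[89 64 - -]
Op 3: note_off(64): free voice 1 | voices=[89 - - -]
Op 4: note_off(89): free voice 0 | voices=[- - - -]
Op 5: note_on(82): voice 0 is free -> assigned | voices=[82 - - -]
Op 6: note_on(81): voice 1 is free -> assigned | voices=[82 81 - -]
Op 7: note_on(83): voice 2 is free -> assigned | voices=[82 81 83 -]
Op 8: note_on(77): voice 3 is free -> assigned | voices=[82 81 83 77]
Op 9: note_off(81): free voice 1 | voices=[82 - 83 77]
Op 10: note_on(73): voice 1 is free -> assigned | voices=[82 73 83 77]
Op 11: note_on(66): all voices busy, STEAL voice 0 (pitch 82, oldest) -> assign | voices=[66 73 83 77]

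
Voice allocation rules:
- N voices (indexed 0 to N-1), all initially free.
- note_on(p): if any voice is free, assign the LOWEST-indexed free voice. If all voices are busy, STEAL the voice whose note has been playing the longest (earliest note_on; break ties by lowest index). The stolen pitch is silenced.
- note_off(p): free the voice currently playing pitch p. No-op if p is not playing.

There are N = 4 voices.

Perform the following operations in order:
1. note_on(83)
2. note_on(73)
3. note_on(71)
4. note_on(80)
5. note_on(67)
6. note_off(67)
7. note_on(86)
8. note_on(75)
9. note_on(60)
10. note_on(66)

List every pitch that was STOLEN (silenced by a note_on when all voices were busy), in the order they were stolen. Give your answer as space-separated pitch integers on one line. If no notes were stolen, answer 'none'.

Op 1: note_on(83): voice 0 is free -> assigned | voices=[83 - - -]
Op 2: note_on(73): voice 1 is free -> assigned | voices=[83 73 - -]
Op 3: note_on(71): voice 2 is free -> assigned | voices=[83 73 71 -]
Op 4: note_on(80): voice 3 is free -> assigned | voices=[83 73 71 80]
Op 5: note_on(67): all voices busy, STEAL voice 0 (pitch 83, oldest) -> assign | voices=[67 73 71 80]
Op 6: note_off(67): free voice 0 | voices=[- 73 71 80]
Op 7: note_on(86): voice 0 is free -> assigned | voices=[86 73 71 80]
Op 8: note_on(75): all voices busy, STEAL voice 1 (pitch 73, oldest) -> assign | voices=[86 75 71 80]
Op 9: note_on(60): all voices busy, STEAL voice 2 (pitch 71, oldest) -> assign | voices=[86 75 60 80]
Op 10: note_on(66): all voices busy, STEAL voice 3 (pitch 80, oldest) -> assign | voices=[86 75 60 66]

Answer: 83 73 71 80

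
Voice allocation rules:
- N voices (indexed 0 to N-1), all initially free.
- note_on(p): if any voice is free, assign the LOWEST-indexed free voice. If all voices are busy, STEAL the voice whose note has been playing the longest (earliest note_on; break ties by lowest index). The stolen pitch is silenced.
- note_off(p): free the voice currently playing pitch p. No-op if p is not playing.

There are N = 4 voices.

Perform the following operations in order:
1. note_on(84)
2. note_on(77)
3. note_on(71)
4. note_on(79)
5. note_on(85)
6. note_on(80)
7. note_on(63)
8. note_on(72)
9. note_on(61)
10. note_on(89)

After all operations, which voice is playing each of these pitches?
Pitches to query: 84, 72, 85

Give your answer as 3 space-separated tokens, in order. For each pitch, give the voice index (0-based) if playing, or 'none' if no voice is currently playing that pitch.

Op 1: note_on(84): voice 0 is free -> assigned | voices=[84 - - -]
Op 2: note_on(77): voice 1 is free -> assigned | voices=[84 77 - -]
Op 3: note_on(71): voice 2 is free -> assigned | voices=[84 77 71 -]
Op 4: note_on(79): voice 3 is free -> assigned | voices=[84 77 71 79]
Op 5: note_on(85): all voices busy, STEAL voice 0 (pitch 84, oldest) -> assign | voices=[85 77 71 79]
Op 6: note_on(80): all voices busy, STEAL voice 1 (pitch 77, oldest) -> assign | voices=[85 80 71 79]
Op 7: note_on(63): all voices busy, STEAL voice 2 (pitch 71, oldest) -> assign | voices=[85 80 63 79]
Op 8: note_on(72): all voices busy, STEAL voice 3 (pitch 79, oldest) -> assign | voices=[85 80 63 72]
Op 9: note_on(61): all voices busy, STEAL voice 0 (pitch 85, oldest) -> assign | voices=[61 80 63 72]
Op 10: note_on(89): all voices busy, STEAL voice 1 (pitch 80, oldest) -> assign | voices=[61 89 63 72]

Answer: none 3 none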